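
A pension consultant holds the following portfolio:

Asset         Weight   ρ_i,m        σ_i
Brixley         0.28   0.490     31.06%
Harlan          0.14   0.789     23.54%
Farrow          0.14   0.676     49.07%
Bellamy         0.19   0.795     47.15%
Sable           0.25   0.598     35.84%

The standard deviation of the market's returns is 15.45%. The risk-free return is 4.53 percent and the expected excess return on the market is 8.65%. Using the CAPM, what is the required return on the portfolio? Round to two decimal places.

β_Brixley = 0.490 × 31.06% / 15.45% = 0.9851
β_Harlan = 0.789 × 23.54% / 15.45% = 1.2021
β_Farrow = 0.676 × 49.07% / 15.45% = 2.1470
β_Bellamy = 0.795 × 47.15% / 15.45% = 2.4262
β_Sable = 0.598 × 35.84% / 15.45% = 1.3872
β_P = Σ w_i β_i = 0.28×0.9851 + 0.14×1.2021 + 0.14×2.1470 + 0.19×2.4262 + 0.25×1.3872 = 1.5525
E(R_P) = R_f + β_P × MRP = 4.53% + 1.5525 × 8.65% = 17.96%

17.96%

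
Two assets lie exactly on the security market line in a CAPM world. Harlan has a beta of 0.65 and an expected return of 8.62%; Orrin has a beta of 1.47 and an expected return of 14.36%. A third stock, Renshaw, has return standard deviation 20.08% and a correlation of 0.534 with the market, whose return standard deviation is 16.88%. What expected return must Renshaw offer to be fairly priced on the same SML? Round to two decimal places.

MRP = (14.36% − 8.62%) / (1.47 − 0.65) = 7.0000%
R_f = 8.62% − 0.65 × 7.0000% = 4.0700%
β_Renshaw = ρ·σ_i/σ_m = 0.534 × 20.08 / 16.88 = 0.6352
E(R_Renshaw) = R_f + β × MRP = 4.0700% + 0.6352 × 7.0000% = 8.52%

8.52%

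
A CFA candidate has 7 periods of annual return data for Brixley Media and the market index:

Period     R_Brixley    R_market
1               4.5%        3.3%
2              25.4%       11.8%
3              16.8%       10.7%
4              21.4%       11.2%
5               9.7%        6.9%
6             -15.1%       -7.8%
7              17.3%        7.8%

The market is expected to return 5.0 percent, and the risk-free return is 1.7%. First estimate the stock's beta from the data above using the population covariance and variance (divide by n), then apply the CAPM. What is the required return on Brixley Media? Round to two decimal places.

8.11%

Mean R_i = (4.5 + 25.4 + 16.8 + 21.4 + 9.7 − 15.1 + 17.3) / 7 = 11.4286%
Mean R_m = (3.3 + 11.8 + 10.7 + 11.2 + 6.9 − 7.8 + 7.8) / 7 = 6.2714%
Σ(R_i − R̄_i)(R_m − R̄_m) = 551.9457  ⇒  Cov = 551.9457 / 7 = 78.8494
Σ(R_m − R̄_m)² = 284.0343  ⇒  Var(R_m) = 284.0343 / 7 = 40.5763
β = Cov / Var(R_m) = 78.8494 / 40.5763 = 1.9432
MRP = 5.0% − 1.7% = 3.30%
E(R) = R_f + β × MRP = 1.7% + 1.9432 × 3.3% = 8.11%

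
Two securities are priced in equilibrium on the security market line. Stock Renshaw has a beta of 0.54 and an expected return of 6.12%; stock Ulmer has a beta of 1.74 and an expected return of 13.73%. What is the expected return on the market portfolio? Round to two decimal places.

9.04%

Both satisfy E(R) = R_f + β·MRP, so the slope of the SML is
MRP = (13.73% − 6.12%) / (1.74 − 0.54) = 7.61% / 1.20 = 6.3417%
R_f = E(R_Renshaw) − β_Renshaw·MRP = 6.12% − 0.54 × 6.3417% = 2.6955%
E(R_m) = R_f + MRP = 2.6955% + 6.3417% = 9.04%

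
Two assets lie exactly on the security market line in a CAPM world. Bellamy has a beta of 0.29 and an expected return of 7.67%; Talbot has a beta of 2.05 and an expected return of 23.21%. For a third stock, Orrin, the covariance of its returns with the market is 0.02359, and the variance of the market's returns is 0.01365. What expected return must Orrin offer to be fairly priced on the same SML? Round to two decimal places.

20.37%

MRP = (23.21% − 7.67%) / (2.05 − 0.29) = 8.8295%
R_f = 7.67% − 0.29 × 8.8295% = 5.1094%
β_Orrin = Cov / Var(R_m) = 0.02359 / 0.01365 = 1.7282
E(R_Orrin) = R_f + β × MRP = 5.1094% + 1.7282 × 8.8295% = 20.37%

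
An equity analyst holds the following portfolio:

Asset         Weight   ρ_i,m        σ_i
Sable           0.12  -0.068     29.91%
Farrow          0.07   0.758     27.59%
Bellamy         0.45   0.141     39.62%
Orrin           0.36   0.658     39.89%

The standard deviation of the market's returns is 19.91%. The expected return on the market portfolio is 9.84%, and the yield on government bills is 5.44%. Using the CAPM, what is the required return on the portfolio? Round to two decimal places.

β_Sable = -0.068 × 29.91% / 19.91% = -0.1022
β_Farrow = 0.758 × 27.59% / 19.91% = 1.0504
β_Bellamy = 0.141 × 39.62% / 19.91% = 0.2806
β_Orrin = 0.658 × 39.89% / 19.91% = 1.3183
β_P = Σ w_i β_i = 0.12×-0.1022 + 0.07×1.0504 + 0.45×0.2806 + 0.36×1.3183 = 0.6621
MRP = 9.84% − 5.44% = 4.40%
E(R_P) = R_f + β_P × MRP = 5.44% + 0.6621 × 4.40% = 8.35%

8.35%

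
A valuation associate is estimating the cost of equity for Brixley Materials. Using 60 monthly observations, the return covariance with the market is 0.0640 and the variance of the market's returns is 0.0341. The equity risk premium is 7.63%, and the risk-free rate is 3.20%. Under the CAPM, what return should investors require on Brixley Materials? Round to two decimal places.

β = Cov(R_i, R_m) / Var(R_m) = 0.0640 / 0.0341 = 1.8768
E(R) = R_f + β × MRP = 3.20% + 1.8768 × 7.63% = 17.52%

17.52%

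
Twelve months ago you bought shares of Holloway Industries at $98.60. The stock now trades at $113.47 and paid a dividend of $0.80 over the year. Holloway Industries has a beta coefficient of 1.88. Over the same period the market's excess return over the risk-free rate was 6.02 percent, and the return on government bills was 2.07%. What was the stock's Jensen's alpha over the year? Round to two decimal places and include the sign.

+2.50%

Realised HPR = (P1 + D1 − P0) / P0 = (113.47 + 0.80 − 98.60) / 98.60 = 15.67 / 98.60 = 15.8925%
CAPM required = R_f + β·MRP = 2.07% + 1.88 × 6.02% = 13.3876%
α = realised − required = 15.8925% − 13.3876% = +2.50%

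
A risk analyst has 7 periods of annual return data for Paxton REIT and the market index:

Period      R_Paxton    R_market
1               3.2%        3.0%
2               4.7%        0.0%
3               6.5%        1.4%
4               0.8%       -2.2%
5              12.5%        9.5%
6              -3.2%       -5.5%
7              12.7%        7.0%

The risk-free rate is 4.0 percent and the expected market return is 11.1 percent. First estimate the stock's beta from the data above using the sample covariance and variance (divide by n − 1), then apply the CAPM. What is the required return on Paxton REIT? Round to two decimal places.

Mean R_i = (3.2 + 4.7 + 6.5 + 0.8 + 12.5 − 3.2 + 12.7) / 7 = 5.3143%
Mean R_m = (3.0 + 0.0 + 1.4 − 2.2 + 9.5 − 5.5 + 7.0) / 7 = 1.8857%
Σ(R_i − R̄_i)(R_m − R̄_m) = 172.0414  ⇒  Cov = 172.0414 / 6 = 28.6736
Σ(R_m − R̄_m)² = 160.4086  ⇒  Var(R_m) = 160.4086 / 6 = 26.7348
β = Cov / Var(R_m) = 28.6736 / 26.7348 = 1.0725
MRP = 11.1% − 4.0% = 7.10%
E(R) = R_f + β × MRP = 4.0% + 1.0725 × 7.1% = 11.61%

11.61%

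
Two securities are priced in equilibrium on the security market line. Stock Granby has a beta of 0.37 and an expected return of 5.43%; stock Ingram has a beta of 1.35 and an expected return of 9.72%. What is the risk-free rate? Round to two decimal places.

Both satisfy E(R) = R_f + β·MRP, so the slope of the SML is
MRP = (9.72% − 5.43%) / (1.35 − 0.37) = 4.29% / 0.98 = 4.3776%
R_f = E(R_Granby) − β_Granby·MRP = 5.43% − 0.37 × 4.3776% = 3.8103%

3.81%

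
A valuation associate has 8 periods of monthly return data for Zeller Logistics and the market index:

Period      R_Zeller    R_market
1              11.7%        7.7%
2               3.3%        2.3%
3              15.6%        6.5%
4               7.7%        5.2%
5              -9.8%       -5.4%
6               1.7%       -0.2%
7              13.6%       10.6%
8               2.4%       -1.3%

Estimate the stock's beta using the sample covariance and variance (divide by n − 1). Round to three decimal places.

1.456

Mean R_i = (11.7 + 3.3 + 15.6 + 7.7 − 9.8 + 1.7 + 13.6 + 2.4) / 8 = 5.7750%
Mean R_m = (7.7 + 2.3 + 6.5 + 5.2 − 5.4 − 0.2 + 10.6 − 1.3) / 8 = 3.1750%
Σ(R_i − R̄_i)(R_m − R̄_m) = 286.0550  ⇒  Cov = 286.0550 / 7 = 40.8650
Σ(R_m − R̄_m)² = 196.4750  ⇒  Var(R_m) = 196.4750 / 7 = 28.0679
β = Cov / Var(R_m) = 40.8650 / 28.0679 = 1.4559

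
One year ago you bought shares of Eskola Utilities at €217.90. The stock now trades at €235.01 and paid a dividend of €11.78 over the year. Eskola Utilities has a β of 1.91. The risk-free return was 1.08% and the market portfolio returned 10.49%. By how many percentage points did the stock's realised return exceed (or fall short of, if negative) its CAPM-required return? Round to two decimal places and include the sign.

-5.79%

Realised HPR = (P1 + D1 − P0) / P0 = (235.01 + 11.78 − 217.90) / 217.90 = 28.89 / 217.90 = 13.2584%
MRP = 10.49% − 1.08% = 9.41%
CAPM required = R_f + β·MRP = 1.08% + 1.91 × 9.41% = 19.0531%
α = realised − required = 13.2584% − 19.0531% = -5.79%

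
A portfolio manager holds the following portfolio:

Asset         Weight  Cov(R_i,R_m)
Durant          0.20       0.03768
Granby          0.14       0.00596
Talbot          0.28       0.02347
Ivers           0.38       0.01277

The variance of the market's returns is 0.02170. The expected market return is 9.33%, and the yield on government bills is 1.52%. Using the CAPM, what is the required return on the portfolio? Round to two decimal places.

β_Durant = 0.03768 / 0.02170 = 1.7364
β_Granby = 0.00596 / 0.02170 = 0.2747
β_Talbot = 0.02347 / 0.02170 = 1.0816
β_Ivers = 0.01277 / 0.02170 = 0.5885
β_P = Σ w_i β_i = 0.20×1.7364 + 0.14×0.2747 + 0.28×1.0816 + 0.38×0.5885 = 0.9122
MRP = 9.33% − 1.52% = 7.81%
E(R_P) = R_f + β_P × MRP = 1.52% + 0.9122 × 7.81% = 8.64%

8.64%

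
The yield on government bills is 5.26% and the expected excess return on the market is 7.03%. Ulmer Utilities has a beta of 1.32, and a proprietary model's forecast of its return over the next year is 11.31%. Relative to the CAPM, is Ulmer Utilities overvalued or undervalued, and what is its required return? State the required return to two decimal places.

Overvalued; required return 14.54%

Required return = R_f + β·MRP = 5.26% + 1.32 × 7.03% = 14.54%
Forecast 11.31% < required 14.54% → the stock plots below the SML → overvalued.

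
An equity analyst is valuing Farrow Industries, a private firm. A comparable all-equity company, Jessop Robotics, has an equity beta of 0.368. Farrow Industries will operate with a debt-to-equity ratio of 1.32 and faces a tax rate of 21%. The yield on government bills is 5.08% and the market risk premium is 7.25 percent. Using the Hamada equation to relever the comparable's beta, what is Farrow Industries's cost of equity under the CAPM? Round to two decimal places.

β_L = β_U × [1 + (1 − t)(D/E)] = 0.368 × [1 + (1 − 0.21) × 1.32]
    = 0.368 × [1 + 0.79 × 1.32] = 0.368 × 2.0428 = 0.7518
E(R) = R_f + β_L × MRP = 5.08% + 0.7518 × 7.25% = 10.53%

10.53%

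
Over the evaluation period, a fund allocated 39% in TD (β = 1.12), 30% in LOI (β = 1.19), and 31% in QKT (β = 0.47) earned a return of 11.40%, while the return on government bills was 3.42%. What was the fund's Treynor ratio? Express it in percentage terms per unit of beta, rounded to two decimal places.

8.49%

β_P = 0.39×1.12 + 0.30×1.19 + 0.31×0.47 = 0.9395
Treynor = (R_P − R_f) / β_P = (11.40% − 3.42%) / 0.9395 = 7.98% / 0.9395 = 8.49%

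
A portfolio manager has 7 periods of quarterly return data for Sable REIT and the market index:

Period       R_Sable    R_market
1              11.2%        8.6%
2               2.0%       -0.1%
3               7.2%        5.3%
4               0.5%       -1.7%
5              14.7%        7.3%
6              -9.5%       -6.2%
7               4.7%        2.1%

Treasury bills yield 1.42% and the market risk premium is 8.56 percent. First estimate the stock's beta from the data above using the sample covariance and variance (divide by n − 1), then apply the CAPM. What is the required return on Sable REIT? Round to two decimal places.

13.79%

Mean R_i = (11.2 + 2.0 + 7.2 + 0.5 + 14.7 − 9.5 + 4.7) / 7 = 4.4000%
Mean R_m = (8.6 − 0.1 + 5.3 − 1.7 + 7.3 − 6.2 + 2.1) / 7 = 2.1857%
Σ(R_i − R̄_i)(R_m − R̄_m) = 242.1900  ⇒  Cov = 242.1900 / 6 = 40.3650
Σ(R_m − R̄_m)² = 167.6486  ⇒  Var(R_m) = 167.6486 / 6 = 27.9414
β = Cov / Var(R_m) = 40.3650 / 27.9414 = 1.4446
E(R) = R_f + β × MRP = 1.42% + 1.4446 × 8.56% = 13.79%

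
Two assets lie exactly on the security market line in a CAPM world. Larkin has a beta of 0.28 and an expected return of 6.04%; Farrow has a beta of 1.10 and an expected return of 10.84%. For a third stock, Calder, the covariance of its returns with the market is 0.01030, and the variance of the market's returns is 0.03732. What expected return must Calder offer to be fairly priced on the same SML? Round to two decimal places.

6.02%

MRP = (10.84% − 6.04%) / (1.10 − 0.28) = 5.8537%
R_f = 6.04% − 0.28 × 5.8537% = 4.4010%
β_Calder = Cov / Var(R_m) = 0.01030 / 0.03732 = 0.2760
E(R_Calder) = R_f + β × MRP = 4.4010% + 0.2760 × 5.8537% = 6.02%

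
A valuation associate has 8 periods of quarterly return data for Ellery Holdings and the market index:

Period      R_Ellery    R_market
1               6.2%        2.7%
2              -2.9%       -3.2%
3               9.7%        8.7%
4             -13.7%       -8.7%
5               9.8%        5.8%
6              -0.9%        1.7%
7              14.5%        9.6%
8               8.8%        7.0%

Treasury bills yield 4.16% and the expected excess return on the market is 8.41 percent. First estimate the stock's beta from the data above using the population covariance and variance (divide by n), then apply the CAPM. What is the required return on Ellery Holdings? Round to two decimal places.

16.09%

Mean R_i = (6.2 − 2.9 + 9.7 − 13.7 + 9.8 − 0.9 + 14.5 + 8.8) / 8 = 3.9375%
Mean R_m = (2.7 − 3.2 + 8.7 − 8.7 + 5.8 + 1.7 + 9.6 + 7.0) / 8 = 2.9500%
Σ(R_i − R̄_i)(R_m − R̄_m) = 392.7850  ⇒  Cov = 392.7850 / 8 = 49.0981
Σ(R_m − R̄_m)² = 276.9800  ⇒  Var(R_m) = 276.9800 / 8 = 34.6225
β = Cov / Var(R_m) = 49.0981 / 34.6225 = 1.4181
E(R) = R_f + β × MRP = 4.16% + 1.4181 × 8.41% = 16.09%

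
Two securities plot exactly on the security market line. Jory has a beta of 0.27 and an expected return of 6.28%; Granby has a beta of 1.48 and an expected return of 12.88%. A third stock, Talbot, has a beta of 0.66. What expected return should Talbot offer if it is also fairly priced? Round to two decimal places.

MRP (SML slope) = (12.88% − 6.28%) / (1.48 − 0.27) = 6.60% / 1.21 = 5.4545%
R_f (intercept) = 6.28% − 0.27 × 5.4545% = 4.8073%
E(R_Talbot) = R_f + β × MRP = 4.8073% + 0.66 × 5.4545% = 8.41%

8.41%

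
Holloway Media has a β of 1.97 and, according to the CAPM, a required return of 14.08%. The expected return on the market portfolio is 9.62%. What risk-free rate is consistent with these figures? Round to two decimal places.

5.02%

E(R) = R_f + β(E(R_m) − R_f) = R_f(1 − β) + β·E(R_m)
14.08% = R_f × (1 − 1.97) + 1.97 × 9.62%
14.08% = R_f × -0.97 + 18.9514%
R_f = (14.08% − 18.9514%) / -0.97 = 5.02%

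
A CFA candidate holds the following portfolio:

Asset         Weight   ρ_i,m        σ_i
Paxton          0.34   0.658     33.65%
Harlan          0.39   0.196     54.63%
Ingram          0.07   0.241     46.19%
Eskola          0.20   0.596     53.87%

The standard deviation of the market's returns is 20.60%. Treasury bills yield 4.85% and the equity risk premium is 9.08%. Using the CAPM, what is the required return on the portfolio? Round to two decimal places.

13.18%

β_Paxton = 0.658 × 33.65% / 20.60% = 1.0748
β_Harlan = 0.196 × 54.63% / 20.60% = 0.5198
β_Ingram = 0.241 × 46.19% / 20.60% = 0.5404
β_Eskola = 0.596 × 53.87% / 20.60% = 1.5586
β_P = Σ w_i β_i = 0.34×1.0748 + 0.39×0.5198 + 0.07×0.5404 + 0.20×1.5586 = 0.9177
E(R_P) = R_f + β_P × MRP = 4.85% + 0.9177 × 9.08% = 13.18%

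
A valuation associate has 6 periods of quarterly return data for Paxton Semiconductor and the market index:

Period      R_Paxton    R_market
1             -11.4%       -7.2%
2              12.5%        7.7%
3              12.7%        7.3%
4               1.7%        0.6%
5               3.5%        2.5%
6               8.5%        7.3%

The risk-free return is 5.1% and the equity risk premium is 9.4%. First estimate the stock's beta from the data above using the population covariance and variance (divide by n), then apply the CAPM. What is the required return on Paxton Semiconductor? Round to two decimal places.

Mean R_i = (-11.4 + 12.5 + 12.7 + 1.7 + 3.5 + 8.5) / 6 = 4.5833%
Mean R_m = (-7.2 + 7.7 + 7.3 + 0.6 + 2.5 + 7.3) / 6 = 3.0333%
Σ(R_i − R̄_i)(R_m − R̄_m) = 259.4433  ⇒  Cov = 259.4433 / 6 = 43.2406
Σ(R_m − R̄_m)² = 169.1133  ⇒  Var(R_m) = 169.1133 / 6 = 28.1856
β = Cov / Var(R_m) = 43.2406 / 28.1856 = 1.5341
E(R) = R_f + β × MRP = 5.1% + 1.5341 × 9.4% = 19.52%

19.52%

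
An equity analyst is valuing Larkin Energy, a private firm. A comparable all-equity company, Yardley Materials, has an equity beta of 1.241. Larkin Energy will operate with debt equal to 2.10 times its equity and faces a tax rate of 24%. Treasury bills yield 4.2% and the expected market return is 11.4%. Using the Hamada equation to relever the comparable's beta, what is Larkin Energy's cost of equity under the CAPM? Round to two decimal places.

27.40%

β_L = β_U × [1 + (1 − t)(D/E)] = 1.241 × [1 + (1 − 0.24) × 2.10]
    = 1.241 × [1 + 0.76 × 2.10] = 1.241 × 2.5960 = 3.2216
MRP = 11.4% − 4.2% = 7.20%
E(R) = R_f + β_L × MRP = 4.2% + 3.2216 × 7.2% = 27.40%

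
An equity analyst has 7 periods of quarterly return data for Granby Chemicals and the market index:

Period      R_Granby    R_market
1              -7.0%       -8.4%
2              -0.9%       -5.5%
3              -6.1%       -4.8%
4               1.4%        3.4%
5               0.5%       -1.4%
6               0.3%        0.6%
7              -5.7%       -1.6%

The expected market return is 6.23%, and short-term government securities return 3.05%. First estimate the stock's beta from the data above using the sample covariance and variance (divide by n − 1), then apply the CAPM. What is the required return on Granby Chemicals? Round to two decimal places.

5.12%

Mean R_i = (-7.0 − 0.9 − 6.1 + 1.4 + 0.5 + 0.3 − 5.7) / 7 = -2.5000%
Mean R_m = (-8.4 − 5.5 − 4.8 + 3.4 − 1.4 + 0.6 − 1.6) / 7 = -2.5286%
Σ(R_i − R̄_i)(R_m − R̄_m) = 62.1400  ⇒  Cov = 62.1400 / 6 = 10.3567
Σ(R_m − R̄_m)² = 95.5343  ⇒  Var(R_m) = 95.5343 / 6 = 15.9224
β = Cov / Var(R_m) = 10.3567 / 15.9224 = 0.6504
MRP = 6.23% − 3.05% = 3.18%
E(R) = R_f + β × MRP = 3.05% + 0.6504 × 3.18% = 5.12%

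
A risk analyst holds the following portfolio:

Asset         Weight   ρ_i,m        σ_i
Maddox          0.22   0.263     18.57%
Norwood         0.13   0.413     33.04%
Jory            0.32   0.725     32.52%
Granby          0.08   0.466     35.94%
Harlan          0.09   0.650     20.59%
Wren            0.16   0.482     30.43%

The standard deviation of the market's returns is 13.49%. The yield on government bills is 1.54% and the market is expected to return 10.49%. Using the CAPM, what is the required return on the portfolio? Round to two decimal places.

11.68%

β_Maddox = 0.263 × 18.57% / 13.49% = 0.3620
β_Norwood = 0.413 × 33.04% / 13.49% = 1.0115
β_Jory = 0.725 × 32.52% / 13.49% = 1.7477
β_Granby = 0.466 × 35.94% / 13.49% = 1.2415
β_Harlan = 0.650 × 20.59% / 13.49% = 0.9921
β_Wren = 0.482 × 30.43% / 13.49% = 1.0873
β_P = Σ w_i β_i = 0.22×0.3620 + 0.13×1.0115 + 0.32×1.7477 + 0.08×1.2415 + 0.09×0.9921 + 0.16×1.0873 = 1.1330
MRP = 10.49% − 1.54% = 8.95%
E(R_P) = R_f + β_P × MRP = 1.54% + 1.1330 × 8.95% = 11.68%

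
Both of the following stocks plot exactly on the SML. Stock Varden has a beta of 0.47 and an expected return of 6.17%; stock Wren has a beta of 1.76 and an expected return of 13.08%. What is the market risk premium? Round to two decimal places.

5.36%

Both satisfy E(R) = R_f + β·MRP, so the slope of the SML is
MRP = (13.08% − 6.17%) / (1.76 − 0.47) = 6.91% / 1.29 = 5.3566%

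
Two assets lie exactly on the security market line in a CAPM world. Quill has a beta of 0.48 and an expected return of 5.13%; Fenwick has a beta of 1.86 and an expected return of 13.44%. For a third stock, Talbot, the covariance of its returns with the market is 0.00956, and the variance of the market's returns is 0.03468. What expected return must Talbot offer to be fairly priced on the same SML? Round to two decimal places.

MRP = (13.44% − 5.13%) / (1.86 − 0.48) = 6.0217%
R_f = 5.13% − 0.48 × 6.0217% = 2.2396%
β_Talbot = Cov / Var(R_m) = 0.00956 / 0.03468 = 0.2757
E(R_Talbot) = R_f + β × MRP = 2.2396% + 0.2757 × 6.0217% = 3.90%

3.90%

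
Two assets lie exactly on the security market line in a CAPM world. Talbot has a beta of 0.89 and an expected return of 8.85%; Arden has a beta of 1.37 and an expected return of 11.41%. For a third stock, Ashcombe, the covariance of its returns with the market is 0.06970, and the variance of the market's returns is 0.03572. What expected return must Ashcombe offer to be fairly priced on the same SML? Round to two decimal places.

MRP = (11.41% − 8.85%) / (1.37 − 0.89) = 5.3333%
R_f = 8.85% − 0.89 × 5.3333% = 4.1034%
β_Ashcombe = Cov / Var(R_m) = 0.06970 / 0.03572 = 1.9513
E(R_Ashcombe) = R_f + β × MRP = 4.1034% + 1.9513 × 5.3333% = 14.51%

14.51%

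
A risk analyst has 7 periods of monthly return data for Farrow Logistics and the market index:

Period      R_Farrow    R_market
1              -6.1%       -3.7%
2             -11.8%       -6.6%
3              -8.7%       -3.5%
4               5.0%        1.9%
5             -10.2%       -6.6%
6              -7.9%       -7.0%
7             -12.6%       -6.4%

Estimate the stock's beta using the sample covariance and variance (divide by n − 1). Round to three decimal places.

1.719

Mean R_i = (-6.1 − 11.8 − 8.7 + 5.0 − 10.2 − 7.9 − 12.6) / 7 = -7.4714%
Mean R_m = (-3.7 − 6.6 − 3.5 + 1.9 − 6.6 − 7.0 − 6.4) / 7 = -4.5571%
Σ(R_i − R̄_i)(R_m − R̄_m) = 105.3214  ⇒  Cov = 105.3214 / 6 = 17.5536
Σ(R_m − R̄_m)² = 61.2571  ⇒  Var(R_m) = 61.2571 / 6 = 10.2095
β = Cov / Var(R_m) = 17.5536 / 10.2095 = 1.7193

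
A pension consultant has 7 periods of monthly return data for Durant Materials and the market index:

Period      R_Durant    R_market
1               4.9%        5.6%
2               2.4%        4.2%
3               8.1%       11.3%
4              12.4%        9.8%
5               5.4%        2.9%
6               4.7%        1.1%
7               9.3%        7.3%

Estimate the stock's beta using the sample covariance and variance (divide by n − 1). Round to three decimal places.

Mean R_i = (4.9 + 2.4 + 8.1 + 12.4 + 5.4 + 4.7 + 9.3) / 7 = 6.7429%
Mean R_m = (5.6 + 4.2 + 11.3 + 9.8 + 2.9 + 1.1 + 7.3) / 7 = 6.0286%
Σ(R_i − R̄_i)(R_m − R̄_m) = 54.7414  ⇒  Cov = 54.7414 / 6 = 9.1236
Σ(R_m − R̄_m)² = 81.2343  ⇒  Var(R_m) = 81.2343 / 6 = 13.5391
β = Cov / Var(R_m) = 9.1236 / 13.5391 = 0.6739

0.674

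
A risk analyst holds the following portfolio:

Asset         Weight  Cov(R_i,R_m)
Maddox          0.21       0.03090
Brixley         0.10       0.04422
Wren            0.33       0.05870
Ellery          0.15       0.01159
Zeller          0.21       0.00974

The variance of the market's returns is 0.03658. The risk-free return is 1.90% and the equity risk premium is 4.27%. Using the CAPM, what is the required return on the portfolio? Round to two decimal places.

5.88%

β_Maddox = 0.03090 / 0.03658 = 0.8447
β_Brixley = 0.04422 / 0.03658 = 1.2089
β_Wren = 0.05870 / 0.03658 = 1.6047
β_Ellery = 0.01159 / 0.03658 = 0.3168
β_Zeller = 0.00974 / 0.03658 = 0.2663
β_P = Σ w_i β_i = 0.21×0.8447 + 0.10×1.2089 + 0.33×1.6047 + 0.15×0.3168 + 0.21×0.2663 = 0.9313
E(R_P) = R_f + β_P × MRP = 1.90% + 0.9313 × 4.27% = 5.88%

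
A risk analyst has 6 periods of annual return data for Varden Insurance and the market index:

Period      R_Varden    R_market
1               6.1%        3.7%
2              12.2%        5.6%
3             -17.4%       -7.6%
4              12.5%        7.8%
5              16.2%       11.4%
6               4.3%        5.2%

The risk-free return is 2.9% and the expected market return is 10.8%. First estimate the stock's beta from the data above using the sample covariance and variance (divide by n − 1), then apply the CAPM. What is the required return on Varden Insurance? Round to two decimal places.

Mean R_i = (6.1 + 12.2 − 17.4 + 12.5 + 16.2 + 4.3) / 6 = 5.6500%
Mean R_m = (3.7 + 5.6 − 7.6 + 7.8 + 11.4 + 5.2) / 6 = 4.3500%
Σ(R_i − R̄_i)(R_m − R̄_m) = 380.2050  ⇒  Cov = 380.2050 / 5 = 76.0410
Σ(R_m − R̄_m)² = 207.1150  ⇒  Var(R_m) = 207.1150 / 5 = 41.4230
β = Cov / Var(R_m) = 76.0410 / 41.4230 = 1.8357
MRP = 10.8% − 2.9% = 7.90%
E(R) = R_f + β × MRP = 2.9% + 1.8357 × 7.9% = 17.40%

17.40%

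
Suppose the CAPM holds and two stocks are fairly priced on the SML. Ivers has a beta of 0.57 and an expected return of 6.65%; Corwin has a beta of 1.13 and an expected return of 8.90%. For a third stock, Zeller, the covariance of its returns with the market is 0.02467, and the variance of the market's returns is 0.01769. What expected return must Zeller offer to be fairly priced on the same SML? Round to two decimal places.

MRP = (8.90% − 6.65%) / (1.13 − 0.57) = 4.0179%
R_f = 6.65% − 0.57 × 4.0179% = 4.3598%
β_Zeller = Cov / Var(R_m) = 0.02467 / 0.01769 = 1.3946
E(R_Zeller) = R_f + β × MRP = 4.3598% + 1.3946 × 4.0179% = 9.96%

9.96%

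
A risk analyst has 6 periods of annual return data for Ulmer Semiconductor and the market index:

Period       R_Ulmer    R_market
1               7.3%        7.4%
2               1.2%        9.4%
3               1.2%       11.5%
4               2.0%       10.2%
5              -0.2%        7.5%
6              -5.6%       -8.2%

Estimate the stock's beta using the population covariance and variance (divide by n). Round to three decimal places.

0.403

Mean R_i = (7.3 + 1.2 + 1.2 + 2.0 − 0.2 − 5.6) / 6 = 0.9833%
Mean R_m = (7.4 + 9.4 + 11.5 + 10.2 + 7.5 − 8.2) / 6 = 6.3000%
Σ(R_i − R̄_i)(R_m − R̄_m) = 106.7500  ⇒  Cov = 106.7500 / 6 = 17.7917
Σ(R_m − R̄_m)² = 264.7600  ⇒  Var(R_m) = 264.7600 / 6 = 44.1267
β = Cov / Var(R_m) = 17.7917 / 44.1267 = 0.4032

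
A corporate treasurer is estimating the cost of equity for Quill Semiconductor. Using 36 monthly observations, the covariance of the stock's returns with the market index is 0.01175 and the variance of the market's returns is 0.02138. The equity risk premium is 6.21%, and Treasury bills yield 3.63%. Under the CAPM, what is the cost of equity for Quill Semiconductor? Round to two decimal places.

7.04%

β = Cov(R_i, R_m) / Var(R_m) = 0.01175 / 0.02138 = 0.5496
E(R) = R_f + β × MRP = 3.63% + 0.5496 × 6.21% = 7.04%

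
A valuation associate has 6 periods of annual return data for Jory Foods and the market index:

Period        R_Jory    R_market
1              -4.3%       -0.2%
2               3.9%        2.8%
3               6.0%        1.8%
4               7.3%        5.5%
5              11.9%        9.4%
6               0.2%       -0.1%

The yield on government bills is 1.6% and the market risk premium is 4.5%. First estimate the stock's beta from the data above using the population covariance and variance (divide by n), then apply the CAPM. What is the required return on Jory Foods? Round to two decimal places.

7.83%

Mean R_i = (-4.3 + 3.9 + 6.0 + 7.3 + 11.9 + 0.2) / 6 = 4.1667%
Mean R_m = (-0.2 + 2.8 + 1.8 + 5.5 + 9.4 − 0.1) / 6 = 3.2000%
Σ(R_i − R̄_i)(R_m − R̄_m) = 94.5700  ⇒  Cov = 94.5700 / 6 = 15.7617
Σ(R_m − R̄_m)² = 68.3000  ⇒  Var(R_m) = 68.3000 / 6 = 11.3833
β = Cov / Var(R_m) = 15.7617 / 11.3833 = 1.3846
E(R) = R_f + β × MRP = 1.6% + 1.3846 × 4.5% = 7.83%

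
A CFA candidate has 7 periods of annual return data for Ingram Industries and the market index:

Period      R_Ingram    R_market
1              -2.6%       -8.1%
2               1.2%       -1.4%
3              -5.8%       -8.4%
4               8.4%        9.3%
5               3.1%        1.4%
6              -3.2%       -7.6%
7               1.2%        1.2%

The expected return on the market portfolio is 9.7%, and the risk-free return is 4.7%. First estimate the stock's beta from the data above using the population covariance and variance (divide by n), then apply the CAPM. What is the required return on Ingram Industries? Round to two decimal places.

Mean R_i = (-2.6 + 1.2 − 5.8 + 8.4 + 3.1 − 3.2 + 1.2) / 7 = 0.3286%
Mean R_m = (-8.1 − 1.4 − 8.4 + 9.3 + 1.4 − 7.6 + 1.2) / 7 = -1.9429%
Σ(R_i − R̄_i)(R_m − R̄_m) = 180.7886  ⇒  Cov = 180.7886 / 7 = 25.8269
Σ(R_m − R̄_m)² = 259.3571  ⇒  Var(R_m) = 259.3571 / 7 = 37.0510
β = Cov / Var(R_m) = 25.8269 / 37.0510 = 0.6971
MRP = 9.7% − 4.7% = 5.00%
E(R) = R_f + β × MRP = 4.7% + 0.6971 × 5.0% = 8.19%

8.19%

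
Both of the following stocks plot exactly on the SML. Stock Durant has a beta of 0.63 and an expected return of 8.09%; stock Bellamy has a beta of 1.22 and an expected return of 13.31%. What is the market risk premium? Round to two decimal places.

8.85%

Both satisfy E(R) = R_f + β·MRP, so the slope of the SML is
MRP = (13.31% − 8.09%) / (1.22 − 0.63) = 5.22% / 0.59 = 8.8475%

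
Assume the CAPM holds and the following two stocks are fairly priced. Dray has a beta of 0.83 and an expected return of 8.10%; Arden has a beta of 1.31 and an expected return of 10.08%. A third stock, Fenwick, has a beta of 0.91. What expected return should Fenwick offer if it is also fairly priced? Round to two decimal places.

8.43%

MRP (SML slope) = (10.08% − 8.10%) / (1.31 − 0.83) = 1.98% / 0.48 = 4.1250%
R_f (intercept) = 8.10% − 0.83 × 4.1250% = 4.6763%
E(R_Fenwick) = R_f + β × MRP = 4.6763% + 0.91 × 4.1250% = 8.43%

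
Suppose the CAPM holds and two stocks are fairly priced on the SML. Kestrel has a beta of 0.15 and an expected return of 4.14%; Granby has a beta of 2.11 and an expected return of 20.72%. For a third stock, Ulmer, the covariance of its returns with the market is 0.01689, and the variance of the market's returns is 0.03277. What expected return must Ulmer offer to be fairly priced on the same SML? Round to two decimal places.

MRP = (20.72% − 4.14%) / (2.11 − 0.15) = 8.4592%
R_f = 4.14% − 0.15 × 8.4592% = 2.8711%
β_Ulmer = Cov / Var(R_m) = 0.01689 / 0.03277 = 0.5154
E(R_Ulmer) = R_f + β × MRP = 2.8711% + 0.5154 × 8.4592% = 7.23%

7.23%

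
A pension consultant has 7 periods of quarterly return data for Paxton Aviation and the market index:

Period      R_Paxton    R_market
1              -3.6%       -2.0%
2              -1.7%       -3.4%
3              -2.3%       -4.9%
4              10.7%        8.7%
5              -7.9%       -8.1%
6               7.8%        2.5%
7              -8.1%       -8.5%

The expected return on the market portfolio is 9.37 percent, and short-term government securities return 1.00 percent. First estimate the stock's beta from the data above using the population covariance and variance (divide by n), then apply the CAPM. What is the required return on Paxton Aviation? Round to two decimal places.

Mean R_i = (-3.6 − 1.7 − 2.3 + 10.7 − 7.9 + 7.8 − 8.1) / 7 = -0.7286%
Mean R_m = (-2.0 − 3.4 − 4.9 + 8.7 − 8.1 + 2.5 − 8.5) / 7 = -2.2429%
Σ(R_i − R̄_i)(R_m − R̄_m) = 258.2414  ⇒  Cov = 258.2414 / 7 = 36.8916
Σ(R_m − R̄_m)² = 224.1571  ⇒  Var(R_m) = 224.1571 / 7 = 32.0224
β = Cov / Var(R_m) = 36.8916 / 32.0224 = 1.1521
MRP = 9.37% − 1.00% = 8.37%
E(R) = R_f + β × MRP = 1.00% + 1.1521 × 8.37% = 10.64%

10.64%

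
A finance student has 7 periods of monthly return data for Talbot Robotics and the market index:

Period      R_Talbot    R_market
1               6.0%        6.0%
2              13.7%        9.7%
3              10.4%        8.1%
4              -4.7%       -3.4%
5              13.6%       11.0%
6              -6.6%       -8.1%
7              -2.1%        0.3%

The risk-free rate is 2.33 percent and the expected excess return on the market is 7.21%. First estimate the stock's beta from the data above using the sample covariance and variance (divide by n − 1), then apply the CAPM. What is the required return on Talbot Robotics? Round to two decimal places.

10.80%

Mean R_i = (6.0 + 13.7 + 10.4 − 4.7 + 13.6 − 6.6 − 2.1) / 7 = 4.3286%
Mean R_m = (6.0 + 9.7 + 8.1 − 3.4 + 11.0 − 8.1 + 0.3) / 7 = 3.3714%
Σ(R_i − R̄_i)(R_m − R̄_m) = 369.3857  ⇒  Cov = 369.3857 / 6 = 61.5643
Σ(R_m − R̄_m)² = 314.3943  ⇒  Var(R_m) = 314.3943 / 6 = 52.3991
β = Cov / Var(R_m) = 61.5643 / 52.3991 = 1.1749
E(R) = R_f + β × MRP = 2.33% + 1.1749 × 7.21% = 10.80%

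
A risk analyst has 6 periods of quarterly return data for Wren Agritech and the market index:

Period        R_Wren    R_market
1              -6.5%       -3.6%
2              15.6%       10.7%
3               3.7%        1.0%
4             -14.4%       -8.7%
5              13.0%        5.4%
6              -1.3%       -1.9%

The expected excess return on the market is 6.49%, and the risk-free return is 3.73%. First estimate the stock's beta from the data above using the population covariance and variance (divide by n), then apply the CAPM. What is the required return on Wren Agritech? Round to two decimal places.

14.40%

Mean R_i = (-6.5 + 15.6 + 3.7 − 14.4 + 13.0 − 1.3) / 6 = 1.6833%
Mean R_m = (-3.6 + 10.7 + 1.0 − 8.7 + 5.4 − 1.9) / 6 = 0.4833%
Σ(R_i − R̄_i)(R_m − R̄_m) = 387.0883  ⇒  Cov = 387.0883 / 6 = 64.5147
Σ(R_m − R̄_m)² = 235.5083  ⇒  Var(R_m) = 235.5083 / 6 = 39.2514
β = Cov / Var(R_m) = 64.5147 / 39.2514 = 1.6436
E(R) = R_f + β × MRP = 3.73% + 1.6436 × 6.49% = 14.40%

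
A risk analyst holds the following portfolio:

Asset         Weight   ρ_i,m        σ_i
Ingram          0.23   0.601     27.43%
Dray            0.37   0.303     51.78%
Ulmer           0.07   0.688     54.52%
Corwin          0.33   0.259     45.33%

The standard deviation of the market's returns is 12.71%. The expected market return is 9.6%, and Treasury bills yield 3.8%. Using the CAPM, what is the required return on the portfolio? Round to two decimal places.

11.15%

β_Ingram = 0.601 × 27.43% / 12.71% = 1.2970
β_Dray = 0.303 × 51.78% / 12.71% = 1.2344
β_Ulmer = 0.688 × 54.52% / 12.71% = 2.9512
β_Corwin = 0.259 × 45.33% / 12.71% = 0.9237
β_P = Σ w_i β_i = 0.23×1.2970 + 0.37×1.2344 + 0.07×2.9512 + 0.33×0.9237 = 1.2664
MRP = 9.6% − 3.8% = 5.80%
E(R_P) = R_f + β_P × MRP = 3.8% + 1.2664 × 5.8% = 11.15%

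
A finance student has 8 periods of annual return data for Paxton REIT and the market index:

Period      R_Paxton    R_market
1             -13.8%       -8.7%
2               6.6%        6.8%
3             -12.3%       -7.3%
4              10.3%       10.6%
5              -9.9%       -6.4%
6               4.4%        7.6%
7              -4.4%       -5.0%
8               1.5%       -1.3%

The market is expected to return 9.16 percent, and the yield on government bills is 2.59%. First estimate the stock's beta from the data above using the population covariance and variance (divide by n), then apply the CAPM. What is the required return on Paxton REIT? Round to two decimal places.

10.14%

Mean R_i = (-13.8 + 6.6 − 12.3 + 10.3 − 9.9 + 4.4 − 4.4 + 1.5) / 8 = -2.2000%
Mean R_m = (-8.7 + 6.8 − 7.3 + 10.6 − 6.4 + 7.6 − 5.0 − 1.3) / 8 = -0.4625%
Σ(R_i − R̄_i)(R_m − R̄_m) = 472.6200  ⇒  Cov = 472.6200 / 8 = 59.0775
Σ(R_m − R̄_m)² = 411.2788  ⇒  Var(R_m) = 411.2788 / 8 = 51.4099
β = Cov / Var(R_m) = 59.0775 / 51.4099 = 1.1491
MRP = 9.16% − 2.59% = 6.57%
E(R) = R_f + β × MRP = 2.59% + 1.1491 × 6.57% = 10.14%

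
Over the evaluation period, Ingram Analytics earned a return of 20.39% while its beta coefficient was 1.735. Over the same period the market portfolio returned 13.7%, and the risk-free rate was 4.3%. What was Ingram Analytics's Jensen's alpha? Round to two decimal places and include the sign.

-0.22%

Market excess return = 13.7% − 4.3% = 9.40%
CAPM benchmark = R_f + β(R_m − R_f) = 4.3% + 1.735 × 9.4% = 20.6090%
α = actual − benchmark = 20.39% − 20.6090% = -0.22%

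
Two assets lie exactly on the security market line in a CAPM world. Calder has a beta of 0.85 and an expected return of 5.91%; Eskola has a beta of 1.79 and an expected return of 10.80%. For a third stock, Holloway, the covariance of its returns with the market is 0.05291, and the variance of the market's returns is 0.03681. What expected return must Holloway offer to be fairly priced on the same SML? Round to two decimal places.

8.97%

MRP = (10.80% − 5.91%) / (1.79 − 0.85) = 5.2021%
R_f = 5.91% − 0.85 × 5.2021% = 1.4882%
β_Holloway = Cov / Var(R_m) = 0.05291 / 0.03681 = 1.4374
E(R_Holloway) = R_f + β × MRP = 1.4882% + 1.4374 × 5.2021% = 8.97%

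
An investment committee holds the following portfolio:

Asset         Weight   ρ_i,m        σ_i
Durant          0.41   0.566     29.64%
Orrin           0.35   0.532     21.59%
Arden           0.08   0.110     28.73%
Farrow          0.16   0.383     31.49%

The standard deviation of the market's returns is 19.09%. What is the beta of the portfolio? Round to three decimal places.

0.685

β_Durant = 0.566 × 29.64% / 19.09% = 0.8788
β_Orrin = 0.532 × 21.59% / 19.09% = 0.6017
β_Arden = 0.110 × 28.73% / 19.09% = 0.1655
β_Farrow = 0.383 × 31.49% / 19.09% = 0.6318
β_P = Σ w_i β_i = 0.41×0.8788 + 0.35×0.6017 + 0.08×0.1655 + 0.16×0.6318 = 0.6852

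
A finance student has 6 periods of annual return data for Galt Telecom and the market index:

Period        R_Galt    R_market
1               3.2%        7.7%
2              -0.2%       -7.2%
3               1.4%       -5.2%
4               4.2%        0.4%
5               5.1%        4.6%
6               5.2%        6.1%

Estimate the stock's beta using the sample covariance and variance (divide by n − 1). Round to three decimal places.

0.292

Mean R_i = (3.2 − 0.2 + 1.4 + 4.2 + 5.1 + 5.2) / 6 = 3.1500%
Mean R_m = (7.7 − 7.2 − 5.2 + 0.4 + 4.6 + 6.1) / 6 = 1.0667%
Σ(R_i − R̄_i)(R_m − R̄_m) = 55.5000  ⇒  Cov = 55.5000 / 5 = 11.1000
Σ(R_m − R̄_m)² = 189.8733  ⇒  Var(R_m) = 189.8733 / 5 = 37.9747
β = Cov / Var(R_m) = 11.1000 / 37.9747 = 0.2923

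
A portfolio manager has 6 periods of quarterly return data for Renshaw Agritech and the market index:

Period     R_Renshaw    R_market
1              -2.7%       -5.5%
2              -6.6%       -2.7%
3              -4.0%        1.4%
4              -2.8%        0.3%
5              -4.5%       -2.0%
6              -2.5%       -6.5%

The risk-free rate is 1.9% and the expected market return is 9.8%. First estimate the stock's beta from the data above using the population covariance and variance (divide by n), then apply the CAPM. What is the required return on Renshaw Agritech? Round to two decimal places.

Mean R_i = (-2.7 − 6.6 − 4.0 − 2.8 − 4.5 − 2.5) / 6 = -3.8500%
Mean R_m = (-5.5 − 2.7 + 1.4 + 0.3 − 2.0 − 6.5) / 6 = -2.5000%
Σ(R_i − R̄_i)(R_m − R̄_m) = -6.2700  ⇒  Cov = -6.2700 / 6 = -1.0450
Σ(R_m − R̄_m)² = 48.3400  ⇒  Var(R_m) = 48.3400 / 6 = 8.0567
β = Cov / Var(R_m) = -1.0450 / 8.0567 = -0.1297
MRP = 9.8% − 1.9% = 7.90%
E(R) = R_f + β × MRP = 1.9% + -0.1297 × 7.9% = 0.88%

0.88%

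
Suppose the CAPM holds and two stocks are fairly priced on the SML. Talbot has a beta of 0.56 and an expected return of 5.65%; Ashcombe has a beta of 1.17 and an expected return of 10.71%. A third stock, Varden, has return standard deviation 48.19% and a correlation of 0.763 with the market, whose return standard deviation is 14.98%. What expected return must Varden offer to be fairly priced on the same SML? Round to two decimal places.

21.37%

MRP = (10.71% − 5.65%) / (1.17 − 0.56) = 8.2951%
R_f = 5.65% − 0.56 × 8.2951% = 1.0047%
β_Varden = ρ·σ_i/σ_m = 0.763 × 48.19 / 14.98 = 2.4545
E(R_Varden) = R_f + β × MRP = 1.0047% + 2.4545 × 8.2951% = 21.37%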